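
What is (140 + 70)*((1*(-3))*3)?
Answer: -1890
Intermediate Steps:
(140 + 70)*((1*(-3))*3) = 210*(-3*3) = 210*(-9) = -1890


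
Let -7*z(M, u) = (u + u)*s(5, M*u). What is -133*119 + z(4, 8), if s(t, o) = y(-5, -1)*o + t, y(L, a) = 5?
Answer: -113429/7 ≈ -16204.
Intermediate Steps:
s(t, o) = t + 5*o (s(t, o) = 5*o + t = t + 5*o)
z(M, u) = -2*u*(5 + 5*M*u)/7 (z(M, u) = -(u + u)*(5 + 5*(M*u))/7 = -2*u*(5 + 5*M*u)/7)
-133*119 + z(4, 8) = -133*119 - 10/7*8*(1 + 4*8) = -15827 - 10/7*8*(1 + 32) = -15827 - 10/7*8*33 = -15827 - 2640/7 = -113429/7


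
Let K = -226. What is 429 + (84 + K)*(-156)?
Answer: 22581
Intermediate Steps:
429 + (84 + K)*(-156) = 429 + (84 - 226)*(-156) = 429 - 142*(-156) = 429 + 22152 = 22581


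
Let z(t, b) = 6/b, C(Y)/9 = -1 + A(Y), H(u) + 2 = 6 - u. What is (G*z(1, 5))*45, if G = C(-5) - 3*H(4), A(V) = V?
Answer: -2916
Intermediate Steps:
H(u) = 4 - u (H(u) = -2 + (6 - u) = 4 - u)
C(Y) = -9 + 9*Y (C(Y) = 9*(-1 + Y) = -9 + 9*Y)
G = -54 (G = (-9 + 9*(-5)) - 3*(4 - 1*4) = (-9 - 45) - 3*(4 - 4) = -54 - 3*0 = -54 + 0 = -54)
(G*z(1, 5))*45 = -324/5*45 = -2916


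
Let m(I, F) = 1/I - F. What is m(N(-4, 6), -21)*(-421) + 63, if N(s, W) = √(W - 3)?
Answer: -8778 - 421*√3/3 ≈ -9021.1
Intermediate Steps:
N(s, W) = √(-3 + W)
m(N(-4, 6), -21)*(-421) + 63 = (1/(√(-3 + 6)) - 1*(-21))*(-421) + 63 = (1/(√3) + 21)*(-421) + 63 = (√3/3 + 21)*(-421) + 63 = (21 + √3/3)*(-421) + 63 = (-8841 - 421*√3/3) + 63 = -8778 - 421*√3/3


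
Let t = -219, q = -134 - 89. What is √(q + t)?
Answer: I*√442 ≈ 21.024*I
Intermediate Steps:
q = -223
√(q + t) = √(-223 - 219) = √(-442) = I*√442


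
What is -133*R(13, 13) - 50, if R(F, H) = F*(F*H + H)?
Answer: -314728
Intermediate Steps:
R(F, H) = F*(H + F*H)
-133*R(13, 13) - 50 = -1729*13*(1 + 13) - 50 = -1729*13*14 - 50 = -133*2366 - 50 = -314678 - 50 = -314728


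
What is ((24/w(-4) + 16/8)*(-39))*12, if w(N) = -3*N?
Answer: -1872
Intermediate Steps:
((24/w(-4) + 16/8)*(-39))*12 = ((24/((-3*(-4))) + 16/8)*(-39))*12 = ((24/12 + 16*(⅛))*(-39))*12 = ((24*(1/12) + 2)*(-39))*12 = ((2 + 2)*(-39))*12 = (4*(-39))*12 = -156*12 = -1872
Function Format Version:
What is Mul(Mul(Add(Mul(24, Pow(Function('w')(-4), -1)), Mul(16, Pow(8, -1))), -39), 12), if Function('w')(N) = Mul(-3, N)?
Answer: -1872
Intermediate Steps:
Mul(Mul(Add(Mul(24, Pow(Function('w')(-4), -1)), Mul(16, Pow(8, -1))), -39), 12) = Mul(Mul(Add(Mul(24, Pow(Mul(-3, -4), -1)), Mul(16, Pow(8, -1))), -39), 12) = Mul(Mul(Add(Mul(24, Pow(12, -1)), Mul(16, Rational(1, 8))), -39), 12) = Mul(Mul(Add(Mul(24, Rational(1, 12)), 2), -39), 12) = Mul(Mul(Add(2, 2), -39), 12) = Mul(Mul(4, -39), 12) = Mul(-156, 12) = -1872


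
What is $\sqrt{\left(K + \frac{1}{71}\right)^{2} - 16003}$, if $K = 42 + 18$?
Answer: $\frac{i \sqrt{62515002}}{71} \approx 111.36 i$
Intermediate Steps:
$K = 60$
$\sqrt{\left(K + \frac{1}{71}\right)^{2} - 16003} = \sqrt{\left(60 + \frac{1}{71}\right)^{2} - 16003} = \sqrt{\left(\frac{4261}{71}\right)^{2} - 16003} = \sqrt{\frac{18156121}{5041} - 16003} = \sqrt{- \frac{62515002}{5041}} = \frac{i \sqrt{62515002}}{71}$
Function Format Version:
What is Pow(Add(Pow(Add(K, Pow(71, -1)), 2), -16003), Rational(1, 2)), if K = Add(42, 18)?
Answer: Mul(Rational(1, 71), I, Pow(62515002, Rational(1, 2))) ≈ Mul(111.36, I)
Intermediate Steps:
K = 60
Pow(Add(Pow(Add(K, Pow(71, -1)), 2), -16003), Rational(1, 2)) = Pow(Add(Pow(Add(60, Pow(71, -1)), 2), -16003), Rational(1, 2)) = Pow(Add(Pow(Add(60, Rational(1, 71)), 2), -16003), Rational(1, 2)) = Pow(Add(Pow(Rational(4261, 71), 2), -16003), Rational(1, 2)) = Pow(Add(Rational(18156121, 5041), -16003), Rational(1, 2)) = Pow(Rational(-62515002, 5041), Rational(1, 2)) = Mul(Rational(1, 71), I, Pow(62515002, Rational(1, 2)))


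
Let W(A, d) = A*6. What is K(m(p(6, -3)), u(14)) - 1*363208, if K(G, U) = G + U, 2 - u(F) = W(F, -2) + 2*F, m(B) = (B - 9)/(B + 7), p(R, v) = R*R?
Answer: -15622647/43 ≈ -3.6332e+5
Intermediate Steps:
p(R, v) = R²
W(A, d) = 6*A
m(B) = (-9 + B)/(7 + B)
u(F) = 2 - 8*F (u(F) = 2 - (6*F + 2*F) = 2 - 8*F)
K(m(p(6, -3)), u(14)) - 1*363208 = ((-9 + 6²)/(7 + 6²) + (2 - 8*14)) - 1*363208 = ((-9 + 36)/(7 + 36) + (2 - 112)) - 363208 = (27/43 - 110) - 363208 = -4703/43 - 363208 = -15622647/43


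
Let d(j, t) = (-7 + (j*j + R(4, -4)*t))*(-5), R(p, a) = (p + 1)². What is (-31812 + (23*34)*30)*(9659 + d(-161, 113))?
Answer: 1119468672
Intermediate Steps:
R(p, a) = (1 + p)²
d(j, t) = 35 - 125*t - 5*j² (d(j, t) = (-7 + (j*j + (1 + 4)²*t))*(-5) = (-7 + (j² + 5²*t))*(-5) = (-7 + (j² + 25*t))*(-5) = (-7 + j² + 25*t)*(-5) = 35 - 125*t - 5*j²)
(-31812 + (23*34)*30)*(9659 + d(-161, 113)) = (-31812 + (23*34)*30)*(9659 + (35 - 125*113 - 5*(-161)²)) = (-31812 + 782*30)*(9659 + (35 - 14125 - 5*25921)) = (-31812 + 23460)*(9659 + (35 - 14125 - 129605)) = -8352*(9659 - 143695) = -8352*(-134036) = 1119468672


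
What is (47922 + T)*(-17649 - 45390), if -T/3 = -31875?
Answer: -9049059333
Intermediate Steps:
T = 95625 (T = -3*(-31875) = 95625)
(47922 + T)*(-17649 - 45390) = (47922 + 95625)*(-17649 - 45390) = 143547*(-63039) = -9049059333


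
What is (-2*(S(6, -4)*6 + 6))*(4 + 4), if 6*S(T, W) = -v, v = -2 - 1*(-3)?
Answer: -80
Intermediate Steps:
v = 1 (v = -2 + 3 = 1)
S(T, W) = -1/6 (S(T, W) = (-1*1)/6 = (1/6)*(-1) = -1/6)
(-2*(S(6, -4)*6 + 6))*(4 + 4) = (-2*(-1/6*6 + 6))*(4 + 4) = -2*(-1 + 6)*8 = -2*5*8 = -10*8 = -80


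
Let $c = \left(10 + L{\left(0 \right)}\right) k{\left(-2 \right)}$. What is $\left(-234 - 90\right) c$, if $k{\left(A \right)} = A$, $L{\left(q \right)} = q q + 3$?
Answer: $8424$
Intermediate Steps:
$L{\left(q \right)} = 3 + q^{2}$ ($L{\left(q \right)} = q^{2} + 3 = 3 + q^{2}$)
$c = -26$ ($c = \left(10 + \left(3 + 0^{2}\right)\right) \left(-2\right) = \left(10 + \left(3 + 0\right)\right) \left(-2\right) = \left(10 + 3\right) \left(-2\right) = 13 \left(-2\right) = -26$)
$\left(-234 - 90\right) c = \left(-234 - 90\right) \left(-26\right) = \left(-324\right) \left(-26\right) = 8424$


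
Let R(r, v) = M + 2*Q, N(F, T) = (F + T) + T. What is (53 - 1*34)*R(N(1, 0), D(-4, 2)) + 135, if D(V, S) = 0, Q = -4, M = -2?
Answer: -55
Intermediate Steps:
N(F, T) = F + 2*T
R(r, v) = -10 (R(r, v) = -2 + 2*(-4) = -2 - 8 = -10)
(53 - 1*34)*R(N(1, 0), D(-4, 2)) + 135 = (53 - 1*34)*(-10) + 135 = (53 - 34)*(-10) + 135 = 19*(-10) + 135 = -190 + 135 = -55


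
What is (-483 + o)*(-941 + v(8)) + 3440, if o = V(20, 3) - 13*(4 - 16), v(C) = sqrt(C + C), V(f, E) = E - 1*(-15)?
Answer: 292973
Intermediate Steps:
V(f, E) = 15 + E (V(f, E) = E + 15 = 15 + E)
v(C) = sqrt(2)*sqrt(C) (v(C) = sqrt(2*C) = sqrt(2)*sqrt(C))
o = 174 (o = (15 + 3) - 13*(4 - 16) = 18 - 13*(-12) = 18 + 156 = 174)
(-483 + o)*(-941 + v(8)) + 3440 = (-483 + 174)*(-941 + sqrt(2)*sqrt(8)) + 3440 = -309*(-941 + sqrt(2)*(2*sqrt(2))) + 3440 = -309*(-941 + 4) + 3440 = -309*(-937) + 3440 = 289533 + 3440 = 292973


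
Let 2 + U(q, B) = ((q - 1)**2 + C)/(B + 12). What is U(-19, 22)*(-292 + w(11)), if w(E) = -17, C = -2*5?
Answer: -49749/17 ≈ -2926.4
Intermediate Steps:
C = -10
U(q, B) = -2 + (-10 + (-1 + q)**2)/(12 + B) (U(q, B) = -2 + ((q - 1)**2 - 10)/(B + 12) = -2 + ((-1 + q)**2 - 10)/(12 + B) = -2 + (-10 + (-1 + q)**2)/(12 + B))
U(-19, 22)*(-292 + w(11)) = ((-34 + (-1 - 19)**2 - 2*22)/(12 + 22))*(-292 - 17) = ((-34 + (-20)**2 - 44)/34)*(-309) = ((-34 + 400 - 44)/34)*(-309) = ((1/34)*322)*(-309) = (161/17)*(-309) = -49749/17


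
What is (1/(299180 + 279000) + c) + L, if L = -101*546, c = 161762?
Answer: 61643238881/578180 ≈ 1.0662e+5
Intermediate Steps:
L = -55146
(1/(299180 + 279000) + c) + L = (1/(299180 + 279000) + 161762) - 55146 = (1/578180 + 161762) - 55146 = 93527553161/578180 - 55146 = 61643238881/578180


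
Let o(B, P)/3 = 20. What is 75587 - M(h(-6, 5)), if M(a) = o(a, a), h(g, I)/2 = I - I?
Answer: 75527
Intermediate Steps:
h(g, I) = 0 (h(g, I) = 2*(I - I) = 2*0 = 0)
o(B, P) = 60 (o(B, P) = 3*20 = 60)
M(a) = 60
75587 - M(h(-6, 5)) = 75587 - 1*60 = 75587 - 60 = 75527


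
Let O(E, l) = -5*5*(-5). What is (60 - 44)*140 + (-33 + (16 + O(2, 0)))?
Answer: 2348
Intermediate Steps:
O(E, l) = 125 (O(E, l) = -25*(-5) = 125)
(60 - 44)*140 + (-33 + (16 + O(2, 0))) = (60 - 44)*140 + (-33 + (16 + 125)) = 16*140 + (-33 + 141) = 2240 + 108 = 2348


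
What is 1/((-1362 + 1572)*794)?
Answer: 1/166740 ≈ 5.9974e-6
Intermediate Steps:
1/((-1362 + 1572)*794) = 1/(210*794) = 1/166740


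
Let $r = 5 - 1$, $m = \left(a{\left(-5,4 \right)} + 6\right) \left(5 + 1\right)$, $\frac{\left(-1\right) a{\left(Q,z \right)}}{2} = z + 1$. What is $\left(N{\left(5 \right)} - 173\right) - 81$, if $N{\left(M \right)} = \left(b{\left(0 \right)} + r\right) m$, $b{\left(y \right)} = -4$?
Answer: $-254$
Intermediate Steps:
$a{\left(Q,z \right)} = -2 - 2 z$ ($a{\left(Q,z \right)} = - 2 \left(z + 1\right) = - 2 \left(1 + z\right) = -2 - 2 z$)
$m = -24$ ($m = \left(\left(-2 - 8\right) + 6\right) \left(5 + 1\right) = \left(\left(-2 - 8\right) + 6\right) 6 = \left(-10 + 6\right) 6 = \left(-4\right) 6 = -24$)
$r = 4$ ($r = 5 - 1 = 4$)
$N{\left(M \right)} = 0$ ($N{\left(M \right)} = \left(-4 + 4\right) \left(-24\right) = 0 \left(-24\right) = 0$)
$\left(N{\left(5 \right)} - 173\right) - 81 = \left(0 - 173\right) - 81 = -173 - 81 = -254$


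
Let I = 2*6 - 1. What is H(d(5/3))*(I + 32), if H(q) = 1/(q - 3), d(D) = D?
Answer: -129/4 ≈ -32.250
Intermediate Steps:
I = 11 (I = 12 - 1 = 11)
H(q) = 1/(-3 + q)
H(d(5/3))*(I + 32) = (11 + 32)/(-3 + 5/3) = 43/(-3 + 5*(⅓)) = 43/(-3 + 5/3) = 43/(-4/3) = -¾*43 = -129/4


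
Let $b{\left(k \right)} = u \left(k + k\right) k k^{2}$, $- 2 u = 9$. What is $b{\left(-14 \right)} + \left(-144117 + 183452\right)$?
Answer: $-306409$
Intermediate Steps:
$u = - \frac{9}{2}$ ($u = \left(- \frac{1}{2}\right) 9 = - \frac{9}{2} \approx -4.5$)
$b{\left(k \right)} = - 9 k^{4}$ ($b{\left(k \right)} = - \frac{9 \left(k + k\right) k}{2} k^{2} = - \frac{9 \cdot 2 k k}{2} k^{2} = - \frac{9 \cdot 2 k^{2}}{2} k^{2} = - 9 k^{2} k^{2} = - 9 k^{4}$)
$b{\left(-14 \right)} + \left(-144117 + 183452\right) = - 9 \left(-14\right)^{4} + \left(-144117 + 183452\right) = \left(-9\right) 38416 + 39335 = -345744 + 39335 = -306409$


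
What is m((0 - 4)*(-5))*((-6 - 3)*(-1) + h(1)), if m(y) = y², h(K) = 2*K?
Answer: 4400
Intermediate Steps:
m((0 - 4)*(-5))*((-6 - 3)*(-1) + h(1)) = ((0 - 4)*(-5))²*((-6 - 3)*(-1) + 2*1) = (-4*(-5))²*(-9*(-1) + 2) = 20²*(9 + 2) = 400*11 = 4400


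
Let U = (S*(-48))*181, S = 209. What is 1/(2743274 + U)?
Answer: 1/927482 ≈ 1.0782e-6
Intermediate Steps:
U = -1815792 (U = (209*(-48))*181 = -10032*181 = -1815792)
1/(2743274 + U) = 1/(2743274 - 1815792) = 1/927482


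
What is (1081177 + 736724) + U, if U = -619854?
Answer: 1198047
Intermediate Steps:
(1081177 + 736724) + U = (1081177 + 736724) - 619854 = 1817901 - 619854 = 1198047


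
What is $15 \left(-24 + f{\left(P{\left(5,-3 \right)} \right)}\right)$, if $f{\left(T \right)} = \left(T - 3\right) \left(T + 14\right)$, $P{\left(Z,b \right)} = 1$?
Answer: $-810$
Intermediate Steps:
$f{\left(T \right)} = \left(-3 + T\right) \left(14 + T\right)$
$15 \left(-24 + f{\left(P{\left(5,-3 \right)} \right)}\right) = 15 \left(-24 + \left(-42 + 1^{2} + 11 \cdot 1\right)\right) = 15 \left(-24 + \left(-42 + 1 + 11\right)\right) = 15 \left(-24 - 30\right) = 15 \left(-54\right) = -810$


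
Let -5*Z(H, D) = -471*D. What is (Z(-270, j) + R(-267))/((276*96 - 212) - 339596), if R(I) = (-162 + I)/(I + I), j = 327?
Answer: -27415741/278847680 ≈ -0.098318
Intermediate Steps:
R(I) = (-162 + I)/(2*I) (R(I) = (-162 + I)/((2*I)) = (-162 + I)*(1/(2*I)) = (-162 + I)/(2*I))
Z(H, D) = 471*D/5 (Z(H, D) = -(-471)*D/5 = 471*D/5)
(Z(-270, j) + R(-267))/((276*96 - 212) - 339596) = ((471/5)*327 + (1/2)*(-162 - 267)/(-267))/((276*96 - 212) - 339596) = (154017/5 + (1/2)*(-1/267)*(-429))/((26496 - 212) - 339596) = (154017/5 + 143/178)/(26284 - 339596) = (27415741/890)/(-313312) = (27415741/890)*(-1/313312) = -27415741/278847680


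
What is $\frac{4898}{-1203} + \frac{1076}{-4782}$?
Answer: $- \frac{1373148}{319597} \approx -4.2965$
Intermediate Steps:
$\frac{4898}{-1203} + \frac{1076}{-4782} = 4898 \left(- \frac{1}{1203}\right) + 1076 \left(- \frac{1}{4782}\right) = - \frac{4898}{1203} - \frac{538}{2391} = - \frac{1373148}{319597}$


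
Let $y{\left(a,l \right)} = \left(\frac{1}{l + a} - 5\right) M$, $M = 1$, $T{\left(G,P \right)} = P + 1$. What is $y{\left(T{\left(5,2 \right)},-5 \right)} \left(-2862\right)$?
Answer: $15741$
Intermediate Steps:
$T{\left(G,P \right)} = 1 + P$
$y{\left(a,l \right)} = -5 + \frac{1}{a + l}$ ($y{\left(a,l \right)} = \left(\frac{1}{l + a} - 5\right) 1 = \left(\frac{1}{a + l} - 5\right) 1 = \left(-5 + \frac{1}{a + l}\right) 1 = -5 + \frac{1}{a + l}$)
$y{\left(T{\left(5,2 \right)},-5 \right)} \left(-2862\right) = \frac{1 - 5 \left(1 + 2\right) - -25}{\left(1 + 2\right) - 5} \left(-2862\right) = \frac{1 - 15 + 25}{3 - 5} \left(-2862\right) = \frac{1 - 15 + 25}{-2} \left(-2862\right) = \left(- \frac{1}{2}\right) 11 \left(-2862\right) = \left(- \frac{11}{2}\right) \left(-2862\right) = 15741$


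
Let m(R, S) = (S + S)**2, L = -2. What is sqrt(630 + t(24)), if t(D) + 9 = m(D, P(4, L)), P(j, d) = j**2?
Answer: sqrt(1645) ≈ 40.559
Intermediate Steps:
m(R, S) = 4*S**2 (m(R, S) = (2*S)**2 = 4*S**2)
t(D) = 1015 (t(D) = -9 + 4*(4**2)**2 = -9 + 4*16**2 = -9 + 4*256 = -9 + 1024 = 1015)
sqrt(630 + t(24)) = sqrt(630 + 1015) = sqrt(1645)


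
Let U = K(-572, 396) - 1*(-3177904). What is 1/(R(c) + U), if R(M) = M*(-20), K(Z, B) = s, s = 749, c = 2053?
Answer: 1/3137593 ≈ 3.1872e-7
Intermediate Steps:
K(Z, B) = 749
U = 3178653 (U = 749 - 1*(-3177904) = 749 + 3177904 = 3178653)
R(M) = -20*M
1/(R(c) + U) = 1/(-20*2053 + 3178653) = 1/(-41060 + 3178653) = 1/3137593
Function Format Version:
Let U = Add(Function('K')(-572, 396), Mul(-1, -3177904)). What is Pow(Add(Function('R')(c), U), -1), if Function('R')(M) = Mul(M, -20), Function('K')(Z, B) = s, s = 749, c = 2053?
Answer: Rational(1, 3137593) ≈ 3.1872e-7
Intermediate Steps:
Function('K')(Z, B) = 749
U = 3178653 (U = Add(749, Mul(-1, -3177904)) = Add(749, 3177904) = 3178653)
Function('R')(M) = Mul(-20, M)
Pow(Add(Function('R')(c), U), -1) = Pow(Add(Mul(-20, 2053), 3178653), -1) = Pow(Add(-41060, 3178653), -1) = Pow(3137593, -1) = Rational(1, 3137593)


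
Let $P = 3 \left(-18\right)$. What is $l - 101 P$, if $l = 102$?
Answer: $5556$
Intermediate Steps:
$P = -54$
$l - 101 P = 102 - -5454 = 102 + 5454 = 5556$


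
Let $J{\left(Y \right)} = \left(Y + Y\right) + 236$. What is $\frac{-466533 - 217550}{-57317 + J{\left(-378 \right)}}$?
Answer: $\frac{684083}{57837} \approx 11.828$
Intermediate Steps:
$J{\left(Y \right)} = 236 + 2 Y$ ($J{\left(Y \right)} = 2 Y + 236 = 236 + 2 Y$)
$\frac{-466533 - 217550}{-57317 + J{\left(-378 \right)}} = \frac{-466533 - 217550}{-57317 + \left(236 + 2 \left(-378\right)\right)} = - \frac{684083}{-57317 + \left(236 - 756\right)} = - \frac{684083}{-57317 - 520} = - \frac{684083}{-57837} = \left(-684083\right) \left(- \frac{1}{57837}\right) = \frac{684083}{57837}$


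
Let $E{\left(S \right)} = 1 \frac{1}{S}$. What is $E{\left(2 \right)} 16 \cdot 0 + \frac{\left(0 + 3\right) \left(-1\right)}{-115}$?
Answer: $\frac{3}{115} \approx 0.026087$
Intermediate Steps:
$E{\left(S \right)} = \frac{1}{S}$
$E{\left(2 \right)} 16 \cdot 0 + \frac{\left(0 + 3\right) \left(-1\right)}{-115} = \frac{16 \cdot 0}{2} + \frac{\left(0 + 3\right) \left(-1\right)}{-115} = \frac{1}{2} \cdot 0 + 3 \left(-1\right) \left(- \frac{1}{115}\right) = 0 - - \frac{3}{115} = 0 + \frac{3}{115} = \frac{3}{115}$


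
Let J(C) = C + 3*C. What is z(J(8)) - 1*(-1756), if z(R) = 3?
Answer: 1759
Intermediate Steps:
J(C) = 4*C
z(J(8)) - 1*(-1756) = 3 - 1*(-1756) = 3 + 1756 = 1759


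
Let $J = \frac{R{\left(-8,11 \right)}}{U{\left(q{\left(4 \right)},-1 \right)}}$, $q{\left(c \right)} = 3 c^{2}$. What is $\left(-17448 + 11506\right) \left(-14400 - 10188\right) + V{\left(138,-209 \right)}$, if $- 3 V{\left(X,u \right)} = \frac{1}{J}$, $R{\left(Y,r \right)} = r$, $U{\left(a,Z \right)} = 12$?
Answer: $\frac{1607120852}{11} \approx 1.461 \cdot 10^{8}$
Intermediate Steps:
$J = \frac{11}{12} \approx 0.91667$
$V{\left(X,u \right)} = - \frac{4}{11}$ ($V{\left(X,u \right)} = - \frac{1}{3 \cdot \frac{11}{12}} = \left(- \frac{1}{3}\right) \frac{12}{11} = - \frac{4}{11}$)
$\left(-17448 + 11506\right) \left(-14400 - 10188\right) + V{\left(138,-209 \right)} = \left(-17448 + 11506\right) \left(-14400 - 10188\right) - \frac{4}{11} = \left(-5942\right) \left(-24588\right) - \frac{4}{11} = 146101896 - \frac{4}{11} = \frac{1607120852}{11}$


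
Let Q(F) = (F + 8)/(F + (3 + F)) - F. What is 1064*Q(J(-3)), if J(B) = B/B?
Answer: 4256/5 ≈ 851.20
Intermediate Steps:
J(B) = 1
Q(F) = -F + (8 + F)/(3 + 2*F) (Q(F) = (8 + F)/(3 + 2*F) - F = -F + (8 + F)/(3 + 2*F))
1064*Q(J(-3)) = 1064*(2*(4 - 1*1 - 1*1**2)/(3 + 2*1)) = 1064*(2*(4 - 1 - 1*1)/(3 + 2)) = 1064*(2*(4 - 1 - 1)/5) = 1064*(2*(1/5)*2) = 1064*(4/5) = 4256/5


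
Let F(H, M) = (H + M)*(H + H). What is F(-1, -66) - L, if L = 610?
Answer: -476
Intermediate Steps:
F(H, M) = 2*H*(H + M) (F(H, M) = (H + M)*(2*H) = 2*H*(H + M))
F(-1, -66) - L = 2*(-1)*(-1 - 66) - 1*610 = 2*(-1)*(-67) - 610 = 134 - 610 = -476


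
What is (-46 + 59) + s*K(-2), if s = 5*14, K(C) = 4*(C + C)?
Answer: -1107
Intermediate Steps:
K(C) = 8*C (K(C) = 4*(2*C) = 8*C)
s = 70
(-46 + 59) + s*K(-2) = (-46 + 59) + 70*(8*(-2)) = 13 + 70*(-16) = 13 - 1120 = -1107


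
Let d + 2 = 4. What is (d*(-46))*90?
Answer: -8280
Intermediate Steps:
d = 2 (d = -2 + 4 = 2)
(d*(-46))*90 = (2*(-46))*90 = -92*90 = -8280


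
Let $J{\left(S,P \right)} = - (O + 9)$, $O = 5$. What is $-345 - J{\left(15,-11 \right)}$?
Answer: $-331$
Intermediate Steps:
$J{\left(S,P \right)} = -14$ ($J{\left(S,P \right)} = - (5 + 9) = \left(-1\right) 14 = -14$)
$-345 - J{\left(15,-11 \right)} = -345 - -14 = -345 + 14 = -331$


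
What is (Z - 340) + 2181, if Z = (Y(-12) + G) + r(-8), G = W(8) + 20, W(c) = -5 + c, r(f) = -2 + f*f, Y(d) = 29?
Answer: 1955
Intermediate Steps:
r(f) = -2 + f²
G = 23 (G = (-5 + 8) + 20 = 3 + 20 = 23)
Z = 114 (Z = (29 + 23) + (-2 + (-8)²) = 52 + (-2 + 64) = 52 + 62 = 114)
(Z - 340) + 2181 = (114 - 340) + 2181 = -226 + 2181 = 1955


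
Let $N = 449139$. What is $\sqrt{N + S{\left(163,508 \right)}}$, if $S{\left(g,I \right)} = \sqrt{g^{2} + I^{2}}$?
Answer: $\sqrt{449139 + \sqrt{284633}} \approx 670.58$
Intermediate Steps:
$S{\left(g,I \right)} = \sqrt{I^{2} + g^{2}}$
$\sqrt{N + S{\left(163,508 \right)}} = \sqrt{449139 + \sqrt{508^{2} + 163^{2}}} = \sqrt{449139 + \sqrt{258064 + 26569}} = \sqrt{449139 + \sqrt{284633}}$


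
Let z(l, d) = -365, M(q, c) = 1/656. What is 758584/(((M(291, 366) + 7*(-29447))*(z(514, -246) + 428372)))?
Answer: -497631104/57875373188361 ≈ -8.5983e-6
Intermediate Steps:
M(q, c) = 1/656
758584/(((M(291, 366) + 7*(-29447))*(z(514, -246) + 428372))) = 758584/(((1/656 + 7*(-29447))*(-365 + 428372))) = 758584/(((1/656 - 206129)*428007)) = 758584/((-135220623/656*428007)) = 758584/(-57875373188361/656) = 758584*(-656/57875373188361) = -497631104/57875373188361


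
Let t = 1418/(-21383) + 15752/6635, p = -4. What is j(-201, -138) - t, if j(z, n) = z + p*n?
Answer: 49471131369/141876205 ≈ 348.69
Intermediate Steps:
j(z, n) = z - 4*n
t = 327416586/141876205 (t = 1418*(-1/21383) + 15752*(1/6635) = -1418/21383 + 15752/6635 = 327416586/141876205 ≈ 2.3078)
j(-201, -138) - t = (-201 - 4*(-138)) - 1*327416586/141876205 = (-201 + 552) - 327416586/141876205 = 351 - 327416586/141876205 = 49471131369/141876205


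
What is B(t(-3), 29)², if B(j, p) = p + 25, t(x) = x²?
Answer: 2916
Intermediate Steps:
B(j, p) = 25 + p
B(t(-3), 29)² = (25 + 29)² = 54² = 2916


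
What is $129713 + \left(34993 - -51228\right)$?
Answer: $215934$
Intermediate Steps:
$129713 + \left(34993 - -51228\right) = 129713 + \left(34993 + 51228\right) = 129713 + 86221 = 215934$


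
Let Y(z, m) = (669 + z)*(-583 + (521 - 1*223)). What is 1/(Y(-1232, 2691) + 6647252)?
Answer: 1/6807707 ≈ 1.4689e-7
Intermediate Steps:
Y(z, m) = -190665 - 285*z (Y(z, m) = (669 + z)*(-583 + (521 - 223)) = (669 + z)*(-583 + 298) = (669 + z)*(-285) = -190665 - 285*z)
1/(Y(-1232, 2691) + 6647252) = 1/((-190665 - 285*(-1232)) + 6647252) = 1/((-190665 + 351120) + 6647252) = 1/(160455 + 6647252) = 1/6807707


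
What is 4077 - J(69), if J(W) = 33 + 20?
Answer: 4024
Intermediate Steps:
J(W) = 53
4077 - J(69) = 4077 - 1*53 = 4077 - 53 = 4024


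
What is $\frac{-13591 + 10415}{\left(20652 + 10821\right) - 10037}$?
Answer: $- \frac{794}{5359} \approx -0.14816$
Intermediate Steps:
$\frac{-13591 + 10415}{\left(20652 + 10821\right) - 10037} = - \frac{3176}{31473 - 10037} = - \frac{3176}{21436} = \left(-3176\right) \frac{1}{21436} = - \frac{794}{5359}$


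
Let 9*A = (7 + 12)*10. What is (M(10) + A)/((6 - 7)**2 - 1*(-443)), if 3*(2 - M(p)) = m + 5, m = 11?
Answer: 40/999 ≈ 0.040040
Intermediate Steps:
A = 190/9 (A = ((7 + 12)*10)/9 = (19*10)/9 = (1/9)*190 = 190/9 ≈ 21.111)
M(p) = -10/3 (M(p) = 2 - (11 + 5)/3 = 2 - 1/3*16 = 2 - 16/3 = -10/3)
(M(10) + A)/((6 - 7)**2 - 1*(-443)) = (-10/3 + 190/9)/((6 - 7)**2 - 1*(-443)) = 160/(9*((-1)**2 + 443)) = 160/(9*(1 + 443)) = (160/9)/444 = (160/9)*(1/444) = 40/999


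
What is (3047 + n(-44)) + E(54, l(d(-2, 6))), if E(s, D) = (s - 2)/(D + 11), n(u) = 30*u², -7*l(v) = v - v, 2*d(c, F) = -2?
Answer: 672449/11 ≈ 61132.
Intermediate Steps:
d(c, F) = -1 (d(c, F) = (½)*(-2) = -1)
l(v) = 0 (l(v) = -(v - v)/7 = -⅐*0 = 0)
E(s, D) = (-2 + s)/(11 + D)
(3047 + n(-44)) + E(54, l(d(-2, 6))) = (3047 + 30*(-44)²) + (-2 + 54)/(11 + 0) = (3047 + 30*1936) + 52/11 = (3047 + 58080) + (1/11)*52 = 61127 + 52/11 = 672449/11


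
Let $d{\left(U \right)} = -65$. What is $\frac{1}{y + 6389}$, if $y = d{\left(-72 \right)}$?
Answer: $\frac{1}{6324} \approx 0.00015813$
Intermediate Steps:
$y = -65$
$\frac{1}{y + 6389} = \frac{1}{-65 + 6389} = \frac{1}{6324}$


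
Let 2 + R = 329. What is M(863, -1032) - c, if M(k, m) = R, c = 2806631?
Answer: -2806304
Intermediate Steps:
R = 327 (R = -2 + 329 = 327)
M(k, m) = 327
M(863, -1032) - c = 327 - 1*2806631 = 327 - 2806631 = -2806304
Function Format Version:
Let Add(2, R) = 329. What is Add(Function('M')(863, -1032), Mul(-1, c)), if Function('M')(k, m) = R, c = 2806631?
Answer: -2806304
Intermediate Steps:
R = 327 (R = Add(-2, 329) = 327)
Function('M')(k, m) = 327
Add(Function('M')(863, -1032), Mul(-1, c)) = Add(327, Mul(-1, 2806631)) = Add(327, -2806631) = -2806304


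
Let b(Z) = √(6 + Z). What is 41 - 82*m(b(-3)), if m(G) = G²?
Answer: -205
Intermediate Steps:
41 - 82*m(b(-3)) = 41 - 82*(√(6 - 3))² = 41 - 82*(√3)² = 41 - 82*3 = 41 - 246 = -205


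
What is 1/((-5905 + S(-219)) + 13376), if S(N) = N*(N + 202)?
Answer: 1/11194 ≈ 8.9334e-5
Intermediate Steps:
S(N) = N*(202 + N)
1/((-5905 + S(-219)) + 13376) = 1/((-5905 - 219*(202 - 219)) + 13376) = 1/((-5905 - 219*(-17)) + 13376) = 1/((-5905 + 3723) + 13376) = 1/(-2182 + 13376) = 1/11194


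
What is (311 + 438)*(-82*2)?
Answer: -122836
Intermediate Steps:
(311 + 438)*(-82*2) = 749*(-164) = -122836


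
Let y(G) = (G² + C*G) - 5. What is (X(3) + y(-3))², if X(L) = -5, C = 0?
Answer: 1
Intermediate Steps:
y(G) = -5 + G² (y(G) = (G² + 0*G) - 5 = (G² + 0) - 5 = G² - 5 = -5 + G²)
(X(3) + y(-3))² = (-5 + (-5 + (-3)²))² = (-5 + (-5 + 9))² = (-5 + 4)² = (-1)² = 1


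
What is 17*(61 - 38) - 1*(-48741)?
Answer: 49132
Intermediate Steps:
17*(61 - 38) - 1*(-48741) = 17*23 + 48741 = 391 + 48741 = 49132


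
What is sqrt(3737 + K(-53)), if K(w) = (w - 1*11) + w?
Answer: 2*sqrt(905) ≈ 60.166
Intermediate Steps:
K(w) = -11 + 2*w (K(w) = (w - 11) + w = (-11 + w) + w = -11 + 2*w)
sqrt(3737 + K(-53)) = sqrt(3737 + (-11 + 2*(-53))) = sqrt(3737 + (-11 - 106)) = sqrt(3737 - 117) = sqrt(3620) = 2*sqrt(905)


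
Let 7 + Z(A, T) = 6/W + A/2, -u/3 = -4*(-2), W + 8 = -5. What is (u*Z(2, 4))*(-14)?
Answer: -28224/13 ≈ -2171.1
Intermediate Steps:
W = -13 (W = -8 - 5 = -13)
u = -24 (u = -(-12)*(-2) = -3*8 = -24)
Z(A, T) = -97/13 + A/2 (Z(A, T) = -7 + (6/(-13) + A/2) = -7 + (6*(-1/13) + A*(1/2)) = -7 + (-6/13 + A/2) = -97/13 + A/2)
(u*Z(2, 4))*(-14) = -24*(-97/13 + (1/2)*2)*(-14) = -24*(-97/13 + 1)*(-14) = -24*(-84/13)*(-14) = (2016/13)*(-14) = -28224/13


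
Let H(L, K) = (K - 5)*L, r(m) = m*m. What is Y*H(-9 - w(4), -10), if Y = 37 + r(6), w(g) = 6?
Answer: 16425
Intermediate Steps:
r(m) = m**2
H(L, K) = L*(-5 + K) (H(L, K) = (-5 + K)*L = L*(-5 + K))
Y = 73 (Y = 37 + 6**2 = 37 + 36 = 73)
Y*H(-9 - w(4), -10) = 73*((-9 - 1*6)*(-5 - 10)) = 73*((-9 - 6)*(-15)) = 73*(-15*(-15)) = 73*225 = 16425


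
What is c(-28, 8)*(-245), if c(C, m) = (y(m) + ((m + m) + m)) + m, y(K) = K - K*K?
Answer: 5880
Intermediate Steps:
y(K) = K - K²
c(C, m) = 4*m + m*(1 - m) (c(C, m) = (m*(1 - m) + ((m + m) + m)) + m = (m*(1 - m) + (2*m + m)) + m = (m*(1 - m) + 3*m) + m = (3*m + m*(1 - m)) + m = 4*m + m*(1 - m))
c(-28, 8)*(-245) = (8*(5 - 1*8))*(-245) = (8*(5 - 8))*(-245) = (8*(-3))*(-245) = -24*(-245) = 5880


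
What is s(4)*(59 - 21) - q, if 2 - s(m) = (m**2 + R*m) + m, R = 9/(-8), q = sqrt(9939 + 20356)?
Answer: -513 - sqrt(30295) ≈ -687.05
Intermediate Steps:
q = sqrt(30295) ≈ 174.05
R = -9/8 (R = 9*(-1/8) = -9/8 ≈ -1.1250)
s(m) = 2 - m**2 + m/8 (s(m) = 2 - ((m**2 - 9*m/8) + m) = 2 - (m**2 - m/8) = 2 + (-m**2 + m/8) = 2 - m**2 + m/8)
s(4)*(59 - 21) - q = (2 - 1*4**2 + (1/8)*4)*(59 - 21) - sqrt(30295) = (2 - 1*16 + 1/2)*38 - sqrt(30295) = (2 - 16 + 1/2)*38 - sqrt(30295) = -27/2*38 - sqrt(30295) = -513 - sqrt(30295)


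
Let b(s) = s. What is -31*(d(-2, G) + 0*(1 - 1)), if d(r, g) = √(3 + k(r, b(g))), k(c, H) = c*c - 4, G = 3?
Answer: -31*√3 ≈ -53.694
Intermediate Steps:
k(c, H) = -4 + c² (k(c, H) = c² - 4 = -4 + c²)
d(r, g) = √(-1 + r²) (d(r, g) = √(3 + (-4 + r²)) = √(-1 + r²))
-31*(d(-2, G) + 0*(1 - 1)) = -31*(√(-1 + (-2)²) + 0*(1 - 1)) = -31*(√(-1 + 4) + 0*0) = -31*(√3 + 0) = -31*√3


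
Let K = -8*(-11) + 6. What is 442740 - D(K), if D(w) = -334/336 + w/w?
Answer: 74380319/168 ≈ 4.4274e+5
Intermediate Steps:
K = 94 (K = 88 + 6 = 94)
D(w) = 1/168 (D(w) = -334*1/336 + 1 = -167/168 + 1 = 1/168)
442740 - D(K) = 442740 - 1*1/168 = 442740 - 1/168 = 74380319/168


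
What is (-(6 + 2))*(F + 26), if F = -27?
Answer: 8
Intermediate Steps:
(-(6 + 2))*(F + 26) = (-(6 + 2))*(-27 + 26) = -1*8*(-1) = -8*(-1) = 8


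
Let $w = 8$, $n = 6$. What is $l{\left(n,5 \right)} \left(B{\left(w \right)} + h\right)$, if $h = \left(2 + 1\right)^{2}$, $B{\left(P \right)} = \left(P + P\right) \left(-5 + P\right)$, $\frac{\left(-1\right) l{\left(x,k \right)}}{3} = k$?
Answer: $-855$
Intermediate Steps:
$l{\left(x,k \right)} = - 3 k$
$B{\left(P \right)} = 2 P \left(-5 + P\right)$
$h = 9$ ($h = 3^{2} = 9$)
$l{\left(n,5 \right)} \left(B{\left(w \right)} + h\right) = \left(-3\right) 5 \left(2 \cdot 8 \left(-5 + 8\right) + 9\right) = - 15 \left(2 \cdot 8 \cdot 3 + 9\right) = - 15 \left(48 + 9\right) = \left(-15\right) 57 = -855$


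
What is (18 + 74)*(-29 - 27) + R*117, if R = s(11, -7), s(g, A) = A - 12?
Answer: -7375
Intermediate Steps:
s(g, A) = -12 + A
R = -19 (R = -12 - 7 = -19)
(18 + 74)*(-29 - 27) + R*117 = (18 + 74)*(-29 - 27) - 19*117 = 92*(-56) - 2223 = -5152 - 2223 = -7375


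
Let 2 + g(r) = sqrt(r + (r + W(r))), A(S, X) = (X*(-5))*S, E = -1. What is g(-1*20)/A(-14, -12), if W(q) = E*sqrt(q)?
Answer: 1/420 - sqrt(-40 - 2*I*sqrt(5))/840 ≈ 0.0019607 + 0.0075409*I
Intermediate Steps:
A(S, X) = -5*S*X (A(S, X) = (-5*X)*S = -5*S*X)
W(q) = -sqrt(q)
g(r) = -2 + sqrt(-sqrt(r) + 2*r) (g(r) = -2 + sqrt(r + (r - sqrt(r))) = -2 + sqrt(-sqrt(r) + 2*r))
g(-1*20)/A(-14, -12) = (-2 + sqrt(-sqrt(-1*20) + 2*(-1*20)))/((-5*(-14)*(-12))) = (-2 + sqrt(-sqrt(-20) + 2*(-20)))/(-840) = (-2 + sqrt(-2*I*sqrt(5) - 40))*(-1/840) = (-2 + sqrt(-40 - 2*I*sqrt(5)))*(-1/840) = 1/420 - sqrt(-40 - 2*I*sqrt(5))/840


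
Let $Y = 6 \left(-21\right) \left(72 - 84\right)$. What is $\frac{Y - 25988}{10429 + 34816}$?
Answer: $- \frac{24476}{45245} \approx -0.54097$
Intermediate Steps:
$Y = 1512$ ($Y = \left(-126\right) \left(-12\right) = 1512$)
$\frac{Y - 25988}{10429 + 34816} = \frac{1512 - 25988}{10429 + 34816} = - \frac{24476}{45245}$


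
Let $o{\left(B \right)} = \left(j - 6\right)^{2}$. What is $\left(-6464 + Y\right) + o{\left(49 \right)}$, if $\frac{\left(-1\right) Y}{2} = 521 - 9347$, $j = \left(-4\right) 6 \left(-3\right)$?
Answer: $15544$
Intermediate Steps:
$j = 72$ ($j = \left(-24\right) \left(-3\right) = 72$)
$o{\left(B \right)} = 4356$ ($o{\left(B \right)} = \left(72 - 6\right)^{2} = 66^{2} = 4356$)
$Y = 17652$ ($Y = - 2 \left(521 - 9347\right) = \left(-2\right) \left(-8826\right) = 17652$)
$\left(-6464 + Y\right) + o{\left(49 \right)} = \left(-6464 + 17652\right) + 4356 = 11188 + 4356 = 15544$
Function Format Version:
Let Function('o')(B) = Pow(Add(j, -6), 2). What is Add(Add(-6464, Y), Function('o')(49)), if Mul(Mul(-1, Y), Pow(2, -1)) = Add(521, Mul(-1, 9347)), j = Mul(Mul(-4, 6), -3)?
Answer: 15544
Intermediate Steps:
j = 72 (j = Mul(-24, -3) = 72)
Function('o')(B) = 4356 (Function('o')(B) = Pow(Add(72, -6), 2) = Pow(66, 2) = 4356)
Y = 17652 (Y = Mul(-2, Add(521, Mul(-1, 9347))) = Mul(-2, Add(521, -9347)) = Mul(-2, -8826) = 17652)
Add(Add(-6464, Y), Function('o')(49)) = Add(Add(-6464, 17652), 4356) = Add(11188, 4356) = 15544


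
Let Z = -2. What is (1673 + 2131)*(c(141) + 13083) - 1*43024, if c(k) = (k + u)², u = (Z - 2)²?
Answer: 143489504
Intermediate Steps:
u = 16 (u = (-2 - 2)² = (-4)² = 16)
c(k) = (16 + k)² (c(k) = (k + 16)² = (16 + k)²)
(1673 + 2131)*(c(141) + 13083) - 1*43024 = (1673 + 2131)*((16 + 141)² + 13083) - 1*43024 = 3804*(157² + 13083) - 43024 = 3804*(24649 + 13083) - 43024 = 3804*37732 - 43024 = 143532528 - 43024 = 143489504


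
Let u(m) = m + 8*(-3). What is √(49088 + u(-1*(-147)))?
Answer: √49211 ≈ 221.84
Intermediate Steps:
u(m) = -24 + m (u(m) = m - 24 = -24 + m)
√(49088 + u(-1*(-147))) = √(49088 + (-24 - 1*(-147))) = √(49088 + (-24 + 147)) = √(49088 + 123) = √49211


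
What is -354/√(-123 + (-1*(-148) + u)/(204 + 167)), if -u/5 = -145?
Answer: 59*I*√4151490/3730 ≈ 32.229*I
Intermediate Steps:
u = 725 (u = -5*(-145) = 725)
-354/√(-123 + (-1*(-148) + u)/(204 + 167)) = -354/√(-123 + (-1*(-148) + 725)/(204 + 167)) = -354/√(-123 + (148 + 725)/371) = -354/√(-123 + 873*(1/371)) = -354/√(-123 + 873/371) = -354*(-I*√4151490/22380) = -(-59)*I*√4151490/3730 = 59*I*√4151490/3730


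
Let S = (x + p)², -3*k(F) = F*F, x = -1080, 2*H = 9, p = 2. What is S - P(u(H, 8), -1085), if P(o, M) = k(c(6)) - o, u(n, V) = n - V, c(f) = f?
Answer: 2324185/2 ≈ 1.1621e+6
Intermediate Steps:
H = 9/2 (H = (½)*9 = 9/2 ≈ 4.5000)
k(F) = -F²/3 (k(F) = -F*F/3 = -F²/3)
P(o, M) = -12 - o (P(o, M) = -⅓*6² - o = -⅓*36 - o = -12 - o)
S = 1162084 (S = (-1080 + 2)² = (-1078)² = 1162084)
S - P(u(H, 8), -1085) = 1162084 - (-12 - (9/2 - 1*8)) = 1162084 - (-12 - (9/2 - 8)) = 1162084 - (-12 - 1*(-7/2)) = 1162084 - (-12 + 7/2) = 1162084 - 1*(-17/2) = 1162084 + 17/2 = 2324185/2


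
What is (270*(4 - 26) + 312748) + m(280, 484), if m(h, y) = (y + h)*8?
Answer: 312920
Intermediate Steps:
m(h, y) = 8*h + 8*y (m(h, y) = (h + y)*8 = 8*h + 8*y)
(270*(4 - 26) + 312748) + m(280, 484) = (270*(4 - 26) + 312748) + (8*280 + 8*484) = (270*(-22) + 312748) + (2240 + 3872) = (-5940 + 312748) + 6112 = 306808 + 6112 = 312920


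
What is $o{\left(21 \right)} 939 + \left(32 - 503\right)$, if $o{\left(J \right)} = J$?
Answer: $19248$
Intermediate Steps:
$o{\left(21 \right)} 939 + \left(32 - 503\right) = 21 \cdot 939 + \left(32 - 503\right) = 19719 + \left(32 - 503\right) = 19719 - 471 = 19248$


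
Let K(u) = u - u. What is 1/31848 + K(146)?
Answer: 1/31848 ≈ 3.1399e-5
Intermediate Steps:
K(u) = 0
1/31848 + K(146) = 1/31848 + 0 = 1/31848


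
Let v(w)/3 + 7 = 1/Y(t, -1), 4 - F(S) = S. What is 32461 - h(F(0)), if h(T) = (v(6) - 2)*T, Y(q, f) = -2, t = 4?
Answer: 32559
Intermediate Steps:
F(S) = 4 - S
v(w) = -45/2 (v(w) = -21 + 3/(-2) = -21 + 3*(-1/2) = -21 - 3/2 = -45/2)
h(T) = -49*T/2 (h(T) = (-45/2 - 2)*T = -49*T/2)
32461 - h(F(0)) = 32461 - (-49)*(4 - 1*0)/2 = 32461 - (-49)*(4 + 0)/2 = 32461 - (-49)*4/2 = 32461 - 1*(-98) = 32461 + 98 = 32559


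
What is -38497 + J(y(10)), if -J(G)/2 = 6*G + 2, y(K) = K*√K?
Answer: -38501 - 120*√10 ≈ -38881.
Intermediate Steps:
y(K) = K^(3/2)
J(G) = -4 - 12*G (J(G) = -2*(6*G + 2) = -2*(2 + 6*G) = -4 - 12*G)
-38497 + J(y(10)) = -38497 + (-4 - 120*√10) = -38501 - 120*√10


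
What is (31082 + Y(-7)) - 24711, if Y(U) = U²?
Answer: 6420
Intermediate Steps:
(31082 + Y(-7)) - 24711 = (31082 + (-7)²) - 24711 = (31082 + 49) - 24711 = 31131 - 24711 = 6420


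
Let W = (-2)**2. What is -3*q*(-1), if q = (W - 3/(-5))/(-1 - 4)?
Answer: -69/25 ≈ -2.7600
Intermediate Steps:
W = 4
q = -23/25 (q = (4 - 3/(-5))/(-1 - 4) = (4 - 3*(-1/5))/(-5) = (4 + 3/5)*(-1/5) = (23/5)*(-1/5) = -23/25 ≈ -0.92000)
-3*q*(-1) = -3*(-23/25)*(-1) = (69/25)*(-1) = -69/25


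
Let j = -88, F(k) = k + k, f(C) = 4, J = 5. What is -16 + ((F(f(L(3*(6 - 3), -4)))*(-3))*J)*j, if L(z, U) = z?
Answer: 10544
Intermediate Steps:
F(k) = 2*k
-16 + ((F(f(L(3*(6 - 3), -4)))*(-3))*J)*j = -16 + (((2*4)*(-3))*5)*(-88) = -16 + ((8*(-3))*5)*(-88) = -16 - 24*5*(-88) = -16 - 120*(-88) = -16 + 10560 = 10544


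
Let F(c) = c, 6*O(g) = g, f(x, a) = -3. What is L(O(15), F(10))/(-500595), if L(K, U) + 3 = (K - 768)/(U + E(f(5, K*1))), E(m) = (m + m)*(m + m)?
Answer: 1807/46054740 ≈ 3.9236e-5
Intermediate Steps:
O(g) = g/6
E(m) = 4*m² (E(m) = (2*m)*(2*m) = 4*m²)
L(K, U) = -3 + (-768 + K)/(36 + U) (L(K, U) = -3 + (K - 768)/(U + 4*(-3)²) = -3 + (-768 + K)/(U + 4*9) = -3 + (-768 + K)/(U + 36) = -3 + (-768 + K)/(36 + U))
L(O(15), F(10))/(-500595) = ((-876 + (⅙)*15 - 3*10)/(36 + 10))/(-500595) = ((-876 + 5/2 - 30)/46)*(-1/500595) = ((1/46)*(-1807/2))*(-1/500595) = -1807/92*(-1/500595) = 1807/46054740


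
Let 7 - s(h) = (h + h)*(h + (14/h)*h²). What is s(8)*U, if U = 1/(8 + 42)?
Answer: -1913/50 ≈ -38.260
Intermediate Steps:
U = 1/50 ≈ 0.020000
s(h) = 7 - 30*h² (s(h) = 7 - (h + h)*(h + (14/h)*h²) = 7 - 2*h*(h + 14*h) = 7 - 2*h*15*h = 7 - 30*h²)
s(8)*U = (7 - 30*8²)*(1/50) = (7 - 30*64)*(1/50) = (7 - 1920)*(1/50) = -1913*1/50 = -1913/50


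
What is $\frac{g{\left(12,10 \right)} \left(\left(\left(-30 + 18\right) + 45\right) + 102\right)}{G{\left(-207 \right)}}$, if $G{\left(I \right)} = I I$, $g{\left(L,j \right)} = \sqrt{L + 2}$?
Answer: $\frac{5 \sqrt{14}}{1587} \approx 0.011788$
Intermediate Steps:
$g{\left(L,j \right)} = \sqrt{2 + L}$
$G{\left(I \right)} = I^{2}$
$\frac{g{\left(12,10 \right)} \left(\left(\left(-30 + 18\right) + 45\right) + 102\right)}{G{\left(-207 \right)}} = \frac{\sqrt{2 + 12} \left(\left(\left(-30 + 18\right) + 45\right) + 102\right)}{\left(-207\right)^{2}} = \frac{\sqrt{14} \left(\left(-12 + 45\right) + 102\right)}{42849} = \sqrt{14} \left(33 + 102\right) \frac{1}{42849} = \sqrt{14} \cdot 135 \cdot \frac{1}{42849} = 135 \sqrt{14} \cdot \frac{1}{42849} = \frac{5 \sqrt{14}}{1587}$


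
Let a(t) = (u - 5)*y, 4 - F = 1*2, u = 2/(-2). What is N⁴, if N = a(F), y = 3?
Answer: 104976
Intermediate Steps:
u = -1 (u = 2*(-½) = -1)
F = 2 (F = 4 - 2 = 2)
a(t) = -18 (a(t) = (-1 - 5)*3 = -6*3 = -18)
N = -18
N⁴ = (-18)⁴ = 104976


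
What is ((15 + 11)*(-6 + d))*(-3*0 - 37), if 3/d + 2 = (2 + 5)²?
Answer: 268398/47 ≈ 5710.6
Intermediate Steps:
d = 3/47 (d = 3/(-2 + (2 + 5)²) = 3/(-2 + 7²) = 3/(-2 + 49) = 3/47 ≈ 0.063830)
((15 + 11)*(-6 + d))*(-3*0 - 37) = ((15 + 11)*(-6 + 3/47))*(-3*0 - 37) = (26*(-279/47))*(0 - 37) = -7254/47*(-37) = 268398/47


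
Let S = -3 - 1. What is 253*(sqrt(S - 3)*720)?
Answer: 182160*I*sqrt(7) ≈ 4.8195e+5*I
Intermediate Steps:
S = -4
253*(sqrt(S - 3)*720) = 253*(sqrt(-4 - 3)*720) = 253*(sqrt(-7)*720) = 253*((I*sqrt(7))*720) = 253*(720*I*sqrt(7)) = 182160*I*sqrt(7)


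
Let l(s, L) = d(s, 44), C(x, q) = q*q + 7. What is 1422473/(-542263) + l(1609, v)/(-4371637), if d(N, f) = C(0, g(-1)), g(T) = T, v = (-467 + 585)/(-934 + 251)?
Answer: -6218539936405/2370576994531 ≈ -2.6232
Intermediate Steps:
v = -118/683 (v = 118/(-683) = 118*(-1/683) = -118/683 ≈ -0.17277)
C(x, q) = 7 + q² (C(x, q) = q² + 7 = 7 + q²)
d(N, f) = 8 (d(N, f) = 7 + (-1)² = 7 + 1 = 8)
l(s, L) = 8
1422473/(-542263) + l(1609, v)/(-4371637) = 1422473/(-542263) + 8/(-4371637) = 1422473*(-1/542263) + 8*(-1/4371637) = -1422473/542263 - 8/4371637 = -6218539936405/2370576994531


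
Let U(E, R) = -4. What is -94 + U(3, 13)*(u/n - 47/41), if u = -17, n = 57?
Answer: -206174/2337 ≈ -88.222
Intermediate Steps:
-94 + U(3, 13)*(u/n - 47/41) = -94 - 4*(-17/57 - 47/41) = -94 - 4*(-3376/2337) = -94 + 13504/2337 = -206174/2337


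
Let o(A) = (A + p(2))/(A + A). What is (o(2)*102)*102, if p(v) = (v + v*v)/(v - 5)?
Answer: 0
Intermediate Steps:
p(v) = (v + v²)/(-5 + v)
o(A) = (-2 + A)/(2*A) (o(A) = (A + 2*(1 + 2)/(-5 + 2))/(A + A) = (A + 2*3/(-3))/((2*A)) = (A + 2*(-⅓)*3)*(1/(2*A)) = (A - 2)*(1/(2*A)) = (-2 + A)*(1/(2*A)) = (-2 + A)/(2*A))
(o(2)*102)*102 = (((½)*(-2 + 2)/2)*102)*102 = (((½)*(½)*0)*102)*102 = (0*102)*102 = 0*102 = 0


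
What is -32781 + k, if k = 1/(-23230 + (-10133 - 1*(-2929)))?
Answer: -997656955/30434 ≈ -32781.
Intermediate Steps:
k = -1/30434 (k = 1/(-23230 + (-10133 + 2929)) = 1/(-23230 - 7204) = 1/(-30434) = -1/30434 ≈ -3.2858e-5)
-32781 + k = -32781 - 1/30434 = -997656955/30434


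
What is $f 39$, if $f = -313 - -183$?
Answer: $-5070$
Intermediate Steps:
$f = -130$ ($f = -313 + 183 = -130$)
$f 39 = \left(-130\right) 39 = -5070$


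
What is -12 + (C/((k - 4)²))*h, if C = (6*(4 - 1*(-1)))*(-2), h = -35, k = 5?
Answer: 2088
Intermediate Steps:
C = -60 (C = (6*(4 + 1))*(-2) = (6*5)*(-2) = 30*(-2) = -60)
-12 + (C/((k - 4)²))*h = -12 - 60/(5 - 4)²*(-35) = -12 - 60/(1²)*(-35) = -12 - 60/1*(-35) = -12 - 60*1*(-35) = -12 - 60*(-35) = -12 + 2100 = 2088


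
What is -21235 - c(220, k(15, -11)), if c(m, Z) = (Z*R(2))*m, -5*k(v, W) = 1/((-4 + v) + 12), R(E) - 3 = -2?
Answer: -488361/23 ≈ -21233.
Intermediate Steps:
R(E) = 1 (R(E) = 3 - 2 = 1)
k(v, W) = -1/(5*(8 + v)) (k(v, W) = -1/(5*((-4 + v) + 12)) = -1/(5*(8 + v)))
c(m, Z) = Z*m (c(m, Z) = (Z*1)*m = Z*m)
-21235 - c(220, k(15, -11)) = -21235 - (-1/(40 + 5*15))*220 = -21235 - (-1/(40 + 75))*220 = -21235 - (-1/115)*220 = -21235 - (-1*1/115)*220 = -21235 - (-1)*220/115 = -21235 - 1*(-44/23) = -21235 + 44/23 = -488361/23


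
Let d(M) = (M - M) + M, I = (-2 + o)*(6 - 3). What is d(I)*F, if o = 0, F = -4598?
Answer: 27588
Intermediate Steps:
I = -6 (I = (-2 + 0)*(6 - 3) = -2*3 = -6)
d(M) = M (d(M) = 0 + M = M)
d(I)*F = -6*(-4598) = 27588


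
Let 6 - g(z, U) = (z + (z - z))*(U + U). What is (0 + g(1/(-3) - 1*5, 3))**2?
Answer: 1444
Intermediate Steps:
g(z, U) = 6 - 2*U*z (g(z, U) = 6 - (z + (z - z))*(U + U) = 6 - (z + 0)*2*U = 6 - z*2*U = 6 - 2*U*z)
(0 + g(1/(-3) - 1*5, 3))**2 = (0 + (6 - 2*3*(1/(-3) - 1*5)))**2 = (0 + (6 - 2*3*(-1/3 - 5)))**2 = (0 + (6 - 2*3*(-16/3)))**2 = (0 + (6 + 32))**2 = (0 + 38)**2 = 38**2 = 1444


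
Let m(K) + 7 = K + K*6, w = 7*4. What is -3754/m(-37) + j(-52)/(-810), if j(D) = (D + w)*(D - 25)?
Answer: 212431/17955 ≈ 11.831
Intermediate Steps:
w = 28
j(D) = (-25 + D)*(28 + D) (j(D) = (D + 28)*(D - 25) = (28 + D)*(-25 + D) = (-25 + D)*(28 + D))
m(K) = -7 + 7*K (m(K) = -7 + (K + K*6) = -7 + (K + 6*K) = -7 + 7*K)
-3754/m(-37) + j(-52)/(-810) = -3754/(-7 + 7*(-37)) + (-700 + (-52)² + 3*(-52))/(-810) = -3754/(-7 - 259) + (-700 + 2704 - 156)*(-1/810) = -3754/(-266) + 1848*(-1/810) = -3754*(-1/266) - 308/135 = 1877/133 - 308/135 = 212431/17955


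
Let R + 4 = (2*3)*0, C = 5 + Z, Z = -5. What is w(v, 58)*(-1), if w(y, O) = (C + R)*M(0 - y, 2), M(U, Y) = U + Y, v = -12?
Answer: 56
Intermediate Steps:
C = 0 (C = 5 - 5 = 0)
R = -4 (R = -4 + (2*3)*0 = -4 + 6*0 = -4 + 0 = -4)
w(y, O) = -8 + 4*y (w(y, O) = (0 - 4)*((0 - y) + 2) = -4*(-y + 2) = -4*(2 - y) = -8 + 4*y)
w(v, 58)*(-1) = (-8 + 4*(-12))*(-1) = (-8 - 48)*(-1) = -56*(-1) = 56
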